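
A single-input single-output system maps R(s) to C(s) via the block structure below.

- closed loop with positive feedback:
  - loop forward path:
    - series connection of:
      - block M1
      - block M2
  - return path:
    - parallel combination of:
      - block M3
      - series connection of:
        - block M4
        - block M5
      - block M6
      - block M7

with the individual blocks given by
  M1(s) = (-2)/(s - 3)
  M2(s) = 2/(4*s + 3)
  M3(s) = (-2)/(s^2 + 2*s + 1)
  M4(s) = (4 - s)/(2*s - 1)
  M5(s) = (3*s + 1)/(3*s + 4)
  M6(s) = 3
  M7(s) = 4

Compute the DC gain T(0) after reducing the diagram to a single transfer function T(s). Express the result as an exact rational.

The answer is -4/7.

Reasoning:
Step 1. series reduction of M1, M2 -> (-4)/(4*s^2 - 9*s - 9)
Step 2. reduce the series chain M4, M5 -> (-3*s^2 + 11*s + 4)/(6*s^2 + 5*s - 4)
Step 3. reduce the parallel group M3, (M4*M5), M6, M7 -> (39*s^4 + 124*s^3 + 95*s^2 - 12*s - 16)/(6*s^4 + 17*s^3 + 12*s^2 - 3*s - 4)
Step 4. collapse the loop ((M1*M2) forward, (M3+(M4*M5)+M6+M7) return) -> (-24*s^4 - 68*s^3 - 48*s^2 + 12*s + 16)/(24*s^6 + 14*s^5 - 3*s^4 + 223*s^3 + 283*s^2 + 15*s - 28)
DC gain: substitute s = 0 into T(s) from step 4: T(0) = 16/(-28) = -4/7.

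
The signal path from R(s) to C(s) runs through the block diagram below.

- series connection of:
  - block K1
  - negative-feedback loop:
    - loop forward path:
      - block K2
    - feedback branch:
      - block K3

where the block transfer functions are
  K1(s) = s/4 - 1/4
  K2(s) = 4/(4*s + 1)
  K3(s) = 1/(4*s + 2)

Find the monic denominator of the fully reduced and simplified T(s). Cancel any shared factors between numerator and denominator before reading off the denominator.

The answer is s^2 + 3*s/4 + 3/8.

Reasoning:
1. collapse the loop (K2 forward, K3 return); result (8*s + 4)/(8*s^2 + 6*s + 3)
2. cascade K1, [K2/(1+K2*K3)]; result (2*s^2 - s - 1)/(8*s^2 + 6*s + 3)
Step 2 gives the fully reduced T(s), with no common factor left to cancel. The denominator's leading coefficient is 8, so divide each of its coefficients by 8 to get the monic form.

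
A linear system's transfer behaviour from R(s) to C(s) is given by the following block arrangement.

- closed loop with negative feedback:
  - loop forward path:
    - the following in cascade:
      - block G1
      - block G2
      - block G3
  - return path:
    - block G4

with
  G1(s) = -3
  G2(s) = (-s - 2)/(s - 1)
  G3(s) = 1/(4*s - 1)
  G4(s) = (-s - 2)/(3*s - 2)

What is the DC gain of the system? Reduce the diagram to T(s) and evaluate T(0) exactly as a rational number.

Step 1. reduce the series chain G1, G2, G3: (3*s + 6)/(4*s^2 - 5*s + 1)
Step 2. apply the feedback formula to (G1*G2*G3), G4: (9*s^2 + 12*s - 12)/(12*s^3 - 26*s^2 + s - 14)
Step 2 gives the overall T(s). Then T(0) = -12/(-14) = 6/7.

Therefore the answer is 6/7.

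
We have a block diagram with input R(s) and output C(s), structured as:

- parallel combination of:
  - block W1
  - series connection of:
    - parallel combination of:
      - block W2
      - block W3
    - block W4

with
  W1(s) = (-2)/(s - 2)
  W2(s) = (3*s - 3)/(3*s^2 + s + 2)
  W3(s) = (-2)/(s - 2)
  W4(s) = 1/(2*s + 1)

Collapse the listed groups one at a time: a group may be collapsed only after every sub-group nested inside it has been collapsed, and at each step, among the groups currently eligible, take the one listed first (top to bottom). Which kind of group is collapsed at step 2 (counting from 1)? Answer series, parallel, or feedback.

Step 1 - parallel reduction of W2, W3
Step 2 - cascade (W2+W3), W4
Step 3 - combine W1, ((W2+W3)*W4) in parallel
At step 2 the group reduced is series.

Hence the answer: series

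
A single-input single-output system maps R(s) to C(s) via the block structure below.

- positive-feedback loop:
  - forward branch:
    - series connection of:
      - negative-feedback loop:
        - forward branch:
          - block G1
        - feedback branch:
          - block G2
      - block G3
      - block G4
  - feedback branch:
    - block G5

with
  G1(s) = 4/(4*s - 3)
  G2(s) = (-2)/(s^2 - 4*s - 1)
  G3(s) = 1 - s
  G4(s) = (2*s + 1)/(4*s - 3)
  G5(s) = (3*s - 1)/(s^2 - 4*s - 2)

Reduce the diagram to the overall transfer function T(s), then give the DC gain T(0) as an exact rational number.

Step 1. apply the feedback formula to G1, G2 gives (4*s^2 - 16*s - 4)/(4*s^3 - 19*s^2 + 8*s - 5)
Step 2. reduce the series chain [G1/(1+G1*G2)], G3, G4 gives (-8*s^4 + 36*s^3 - 4*s^2 - 20*s - 4)/(16*s^4 - 88*s^3 + 89*s^2 - 44*s + 15)
Step 3. feedback reduction of ([G1/(1+G1*G2)]*G3*G4), G5 gives (-8*s^6 + 68*s^5 - 132*s^4 - 76*s^3 + 84*s^2 + 56*s + 8)/(16*s^6 - 128*s^5 + 293*s^4 - 176*s^3 + 69*s^2 + 20*s - 34)
DC gain: substitute s = 0 into T(s) from step 3: T(0) = 8/(-34) = -4/17.

Hence the answer: -4/17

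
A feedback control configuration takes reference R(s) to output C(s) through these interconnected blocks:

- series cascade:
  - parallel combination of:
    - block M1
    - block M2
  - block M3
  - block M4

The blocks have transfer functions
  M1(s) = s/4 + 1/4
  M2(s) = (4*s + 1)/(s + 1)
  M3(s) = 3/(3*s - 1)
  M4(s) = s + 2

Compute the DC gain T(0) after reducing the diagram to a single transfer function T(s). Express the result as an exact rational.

[1] combine M1, M2 in parallel; result (s^2 + 18*s + 5)/(4*s + 4)
[2] combine (M1+M2), M3, M4 in series; result (3*s^3 + 60*s^2 + 123*s + 30)/(12*s^2 + 8*s - 4)
DC gain: substitute s = 0 into T(s) from step 2: T(0) = 30/(-4) = -15/2.

Answer: -15/2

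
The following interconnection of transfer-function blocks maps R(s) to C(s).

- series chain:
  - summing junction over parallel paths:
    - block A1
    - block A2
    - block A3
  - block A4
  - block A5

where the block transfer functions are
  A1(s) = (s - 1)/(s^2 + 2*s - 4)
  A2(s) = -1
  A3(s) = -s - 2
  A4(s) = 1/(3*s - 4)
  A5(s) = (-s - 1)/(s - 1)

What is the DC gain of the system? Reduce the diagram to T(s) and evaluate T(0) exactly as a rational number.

(1) parallel reduction of A1, A2, A3 gives (-s^3 - 5*s^2 - s + 11)/(s^2 + 2*s - 4)
(2) cascade (A1+A2+A3), A4, A5 gives (s^4 + 6*s^3 + 6*s^2 - 10*s - 11)/(3*s^4 - s^3 - 22*s^2 + 36*s - 16)
The step-2 result is T(s). Setting s = 0: T(0) = -11/(-16) = 11/16.

Answer: 11/16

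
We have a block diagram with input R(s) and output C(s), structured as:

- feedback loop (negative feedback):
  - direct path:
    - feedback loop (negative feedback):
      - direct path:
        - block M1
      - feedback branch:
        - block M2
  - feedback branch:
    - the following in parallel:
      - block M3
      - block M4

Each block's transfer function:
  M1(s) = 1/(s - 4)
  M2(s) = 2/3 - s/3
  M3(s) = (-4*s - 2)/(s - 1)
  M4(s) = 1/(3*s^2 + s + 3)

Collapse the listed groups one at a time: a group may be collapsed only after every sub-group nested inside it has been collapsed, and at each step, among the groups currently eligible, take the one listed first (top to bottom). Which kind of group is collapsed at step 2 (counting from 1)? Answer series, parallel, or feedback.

1. reduce the feedback loop with forward M1 and return M2
2. sum the parallel branches M3, M4
3. collapse the loop ([M1/(1+M1*M2)] forward, (M3+M4) return)
At step 2 the group reduced is parallel.

Hence the answer: parallel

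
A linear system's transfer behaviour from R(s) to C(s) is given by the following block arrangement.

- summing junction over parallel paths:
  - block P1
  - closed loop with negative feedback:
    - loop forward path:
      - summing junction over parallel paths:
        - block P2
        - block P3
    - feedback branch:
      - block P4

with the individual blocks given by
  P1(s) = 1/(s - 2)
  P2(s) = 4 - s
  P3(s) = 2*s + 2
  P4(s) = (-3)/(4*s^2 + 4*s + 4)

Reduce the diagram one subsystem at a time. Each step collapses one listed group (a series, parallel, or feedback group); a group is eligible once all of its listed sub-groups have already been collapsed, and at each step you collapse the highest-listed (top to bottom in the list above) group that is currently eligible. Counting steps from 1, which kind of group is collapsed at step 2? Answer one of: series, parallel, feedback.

Step 1 - combine P2, P3 in parallel
Step 2 - reduce the feedback loop with forward (P2+P3) and return P4
Step 3 - combine P1, [(P2+P3)/(1+(P2+P3)*P4)] in parallel
So the answer for step 2 is feedback.

Answer: feedback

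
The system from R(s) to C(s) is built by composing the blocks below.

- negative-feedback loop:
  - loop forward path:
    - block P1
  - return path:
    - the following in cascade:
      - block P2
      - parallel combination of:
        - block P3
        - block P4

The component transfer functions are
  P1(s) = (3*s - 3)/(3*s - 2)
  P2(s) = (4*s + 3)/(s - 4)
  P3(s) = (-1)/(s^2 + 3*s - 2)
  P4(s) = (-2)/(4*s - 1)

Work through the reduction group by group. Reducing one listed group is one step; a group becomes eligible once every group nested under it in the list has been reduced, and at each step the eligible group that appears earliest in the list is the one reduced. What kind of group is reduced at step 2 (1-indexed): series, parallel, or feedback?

(1) combine P3, P4 in parallel
(2) cascade P2, (P3+P4)
(3) close the feedback loop around P1, (P2*(P3+P4))
Step 2: series.

Therefore the answer is series.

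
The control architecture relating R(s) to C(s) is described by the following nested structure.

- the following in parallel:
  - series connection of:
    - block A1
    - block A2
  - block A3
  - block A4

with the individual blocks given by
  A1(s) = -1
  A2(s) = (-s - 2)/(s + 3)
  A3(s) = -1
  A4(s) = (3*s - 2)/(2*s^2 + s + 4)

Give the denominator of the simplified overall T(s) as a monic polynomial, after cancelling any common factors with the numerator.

Answer: s^3 + 7*s^2/2 + 7*s/2 + 6

Working:
1. reduce the series chain A1, A2; result (s + 2)/(s + 3)
2. combine (A1*A2), A3, A4 in parallel; result (s^2 + 6*s - 10)/(2*s^3 + 7*s^2 + 7*s + 12)
No further cancellation is possible in the step-2 result, so that is T(s). Its denominator becomes monic after dividing by the leading coefficient 2.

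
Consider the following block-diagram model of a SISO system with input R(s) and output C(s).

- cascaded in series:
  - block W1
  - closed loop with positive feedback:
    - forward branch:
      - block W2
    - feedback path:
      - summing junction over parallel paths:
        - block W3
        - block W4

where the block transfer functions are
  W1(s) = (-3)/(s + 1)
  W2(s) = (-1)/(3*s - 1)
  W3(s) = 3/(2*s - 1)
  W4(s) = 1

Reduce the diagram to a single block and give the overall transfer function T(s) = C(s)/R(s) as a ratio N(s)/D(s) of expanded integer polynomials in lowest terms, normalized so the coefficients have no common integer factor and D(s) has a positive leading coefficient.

Step 1: add W3, W4 (parallel), giving (2*s + 2)/(2*s - 1)
Step 2: reduce the feedback loop with forward W2 and return (W3+W4), giving (1 - 2*s)/(6*s^2 - 3*s + 3)
Step 3: series reduction of W1, [W2/(1-W2*(W3+W4))] - this is the overall T(s), already in the required normalized form

Final answer: (2*s - 1)/(2*s^3 + s^2 + 1)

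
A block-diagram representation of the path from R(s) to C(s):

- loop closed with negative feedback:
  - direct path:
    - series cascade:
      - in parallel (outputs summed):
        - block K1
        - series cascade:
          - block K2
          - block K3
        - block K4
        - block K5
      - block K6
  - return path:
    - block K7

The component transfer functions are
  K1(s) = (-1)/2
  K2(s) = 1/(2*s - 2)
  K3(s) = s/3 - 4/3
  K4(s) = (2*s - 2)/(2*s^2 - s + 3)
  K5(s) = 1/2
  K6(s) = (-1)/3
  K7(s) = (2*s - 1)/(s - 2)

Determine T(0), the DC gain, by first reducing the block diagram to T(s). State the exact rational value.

Answer: 0

Working:
[1] cascade K2, K3, giving (s - 4)/(6*s - 6)
[2] reduce the parallel group K1, (K2*K3), K4, K5, giving (2*s^3 + 3*s^2 - 17*s)/(12*s^3 - 18*s^2 + 24*s - 18)
[3] cascade (K1+(K2*K3)+K4+K5), K6, giving (-2*s^3 - 3*s^2 + 17*s)/(36*s^3 - 54*s^2 + 72*s - 54)
[4] feedback reduction of ((K1+(K2*K3)+K4+K5)*K6), K7, giving (-2*s^4 + s^3 + 23*s^2 - 34*s)/(32*s^4 - 130*s^3 + 217*s^2 - 215*s + 108)
The step-4 result is T(s). Setting s = 0: T(0) = 0/108 = 0.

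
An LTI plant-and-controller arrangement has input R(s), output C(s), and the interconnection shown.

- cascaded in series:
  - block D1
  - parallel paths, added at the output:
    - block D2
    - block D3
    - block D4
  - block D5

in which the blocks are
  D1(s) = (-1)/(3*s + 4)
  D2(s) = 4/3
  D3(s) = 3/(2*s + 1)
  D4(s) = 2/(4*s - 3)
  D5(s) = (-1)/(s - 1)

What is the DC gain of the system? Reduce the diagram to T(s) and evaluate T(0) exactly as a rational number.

Step 1. reduce the parallel group D2, D3, D4, giving (32*s^2 + 40*s - 33)/(24*s^2 - 6*s - 9)
Step 2. multiply D1, (D2+D3+D4), D5 (series), giving (32*s^2 + 40*s - 33)/(72*s^4 + 6*s^3 - 129*s^2 + 15*s + 36)
Evaluating the step-2 result (the overall T(s)) at s = 0 gives T(0) = -33/36 = -11/12.

Therefore the answer is -11/12.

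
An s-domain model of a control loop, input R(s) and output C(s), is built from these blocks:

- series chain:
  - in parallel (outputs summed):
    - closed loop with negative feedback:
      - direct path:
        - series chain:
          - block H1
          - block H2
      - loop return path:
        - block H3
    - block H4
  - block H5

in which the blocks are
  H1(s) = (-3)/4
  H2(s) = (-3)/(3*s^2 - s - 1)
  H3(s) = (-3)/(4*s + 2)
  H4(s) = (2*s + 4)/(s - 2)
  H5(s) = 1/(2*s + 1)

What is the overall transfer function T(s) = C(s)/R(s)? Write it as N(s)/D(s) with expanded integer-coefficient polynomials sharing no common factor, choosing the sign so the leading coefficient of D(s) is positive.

1. cascade H1, H2 -> 9/(12*s^2 - 4*s - 4)
2. apply the feedback formula to (H1*H2), H3 -> (36*s + 18)/(48*s^3 + 8*s^2 - 24*s - 35)
3. add [(H1*H2)/(1+(H1*H2)*H3)], H4 (parallel) -> (96*s^4 + 208*s^3 + 20*s^2 - 220*s - 176)/(48*s^4 - 88*s^3 - 40*s^2 + 13*s + 70)
4. combine ([(H1*H2)/(1+(H1*H2)*H3)]+H4), H5 in series: this yields T(s), and no further normalization is needed

Hence the answer: (96*s^4 + 208*s^3 + 20*s^2 - 220*s - 176)/(96*s^5 - 128*s^4 - 168*s^3 - 14*s^2 + 153*s + 70)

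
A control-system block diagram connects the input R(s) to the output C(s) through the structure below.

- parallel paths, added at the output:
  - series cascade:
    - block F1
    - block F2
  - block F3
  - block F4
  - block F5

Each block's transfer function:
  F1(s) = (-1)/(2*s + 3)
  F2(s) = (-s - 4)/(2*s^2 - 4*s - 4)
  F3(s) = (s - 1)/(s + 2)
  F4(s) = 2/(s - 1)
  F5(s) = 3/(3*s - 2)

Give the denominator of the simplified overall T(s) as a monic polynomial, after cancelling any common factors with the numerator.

Answer: s^6 - s^5/6 - 47*s^4/6 - 2*s^3 + 35*s^2/3 + 4*s/3 - 4

Working:
Step 1 - series reduction of F1, F2 gives (s + 4)/(4*s^3 - 2*s^2 - 20*s - 12)
Step 2 - add (F1*F2), F3, F4, F5 (parallel) gives (12*s^6 - 2*s^5 + 13*s^4 - 143*s^3 - 344*s^2 + 76*s + 208)/(12*s^6 - 2*s^5 - 94*s^4 - 24*s^3 + 140*s^2 + 16*s - 48)
T(s) is the step-2 result (common factors already cancelled). Leading coefficient of the denominator: 12. Divide through by 12 for the monic polynomial.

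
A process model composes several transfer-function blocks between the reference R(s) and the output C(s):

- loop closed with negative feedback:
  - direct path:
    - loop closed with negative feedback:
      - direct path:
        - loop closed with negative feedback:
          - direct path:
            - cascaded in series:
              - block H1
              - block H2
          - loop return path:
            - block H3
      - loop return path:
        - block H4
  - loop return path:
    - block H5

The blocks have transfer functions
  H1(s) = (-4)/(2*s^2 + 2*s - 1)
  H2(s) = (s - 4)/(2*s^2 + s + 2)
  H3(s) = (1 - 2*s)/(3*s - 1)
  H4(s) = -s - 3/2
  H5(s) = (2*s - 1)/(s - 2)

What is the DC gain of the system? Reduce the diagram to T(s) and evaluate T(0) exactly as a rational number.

Reducing step by step:

Step 1: cascade H1, H2 gives (16 - 4*s)/(4*s^4 + 6*s^3 + 4*s^2 + 3*s - 2)
Step 2: feedback reduction of (H1*H2), H3 gives (-12*s^2 + 52*s - 16)/(12*s^5 + 14*s^4 + 6*s^3 + 13*s^2 - 45*s + 18)
Step 3: feedback reduction of [(H1*H2)/(1+(H1*H2)*H3)], H4 gives (-12*s^2 + 52*s - 16)/(12*s^5 + 14*s^4 + 18*s^3 - 21*s^2 - 107*s + 42)
Step 4: feedback reduction of [[(H1*H2)/(1+(H1*H2)*H3)]/(1+[(H1*H2)/(1+(H1*H2)*H3)]*H4)], H5 gives (-12*s^3 + 76*s^2 - 120*s + 32)/(12*s^6 - 10*s^5 - 10*s^4 - 81*s^3 + 51*s^2 + 172*s - 68)
Evaluating the step-4 result (the overall T(s)) at s = 0 gives T(0) = 32/(-68) = -8/17.

Answer: -8/17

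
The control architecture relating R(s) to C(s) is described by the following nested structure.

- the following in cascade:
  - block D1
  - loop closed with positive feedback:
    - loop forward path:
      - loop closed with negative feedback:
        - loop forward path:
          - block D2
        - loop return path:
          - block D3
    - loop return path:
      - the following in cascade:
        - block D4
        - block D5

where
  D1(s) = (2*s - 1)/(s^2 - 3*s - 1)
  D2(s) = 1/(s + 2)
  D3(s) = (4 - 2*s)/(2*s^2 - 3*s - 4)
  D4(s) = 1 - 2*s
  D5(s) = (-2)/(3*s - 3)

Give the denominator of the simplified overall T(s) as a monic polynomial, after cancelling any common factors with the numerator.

Reducing step by step:

Step 1 - collapse the loop (D2 forward, D3 return) -> (2*s^2 - 3*s - 4)/(2*s^3 + s^2 - 12*s - 4)
Step 2 - reduce the series chain D4, D5 -> (4*s - 2)/(3*s - 3)
Step 3 - reduce the feedback loop with forward [D2/(1+D2*D3)] and return (D4*D5) -> (6*s^3 - 15*s^2 - 3*s + 12)/(6*s^4 - 11*s^3 - 23*s^2 + 34*s + 4)
Step 4 - combine D1, [[D2/(1+D2*D3)]/(1-[D2/(1+D2*D3)]*(D4*D5))] in series -> (12*s^4 - 36*s^3 + 9*s^2 + 27*s - 12)/(6*s^6 - 29*s^5 + 4*s^4 + 114*s^3 - 75*s^2 - 46*s - 4)
The result of step 4 is T(s) in lowest terms. Its denominator has leading coefficient 6; dividing the denominator through by 6 makes it monic.

Answer: s^6 - 29*s^5/6 + 2*s^4/3 + 19*s^3 - 25*s^2/2 - 23*s/3 - 2/3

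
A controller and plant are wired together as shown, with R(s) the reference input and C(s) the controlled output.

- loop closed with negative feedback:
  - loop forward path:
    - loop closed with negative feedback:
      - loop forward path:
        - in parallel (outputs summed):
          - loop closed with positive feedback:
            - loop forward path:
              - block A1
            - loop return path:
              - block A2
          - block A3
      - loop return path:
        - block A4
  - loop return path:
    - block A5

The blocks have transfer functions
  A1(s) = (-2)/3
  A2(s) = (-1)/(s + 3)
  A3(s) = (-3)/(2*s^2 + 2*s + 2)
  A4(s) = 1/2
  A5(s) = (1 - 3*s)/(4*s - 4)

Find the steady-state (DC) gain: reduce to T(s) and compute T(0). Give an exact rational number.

[1] feedback reduction of A1, A2 gives (-2*s - 6)/(3*s + 7)
[2] parallel reduction of [A1/(1-A1*A2)], A3 gives (-4*s^3 - 16*s^2 - 25*s - 33)/(6*s^3 + 20*s^2 + 20*s + 14)
[3] apply the feedback formula to ([A1/(1-A1*A2)]+A3), A4 gives (-8*s^3 - 32*s^2 - 50*s - 66)/(8*s^3 + 24*s^2 + 15*s - 5)
[4] reduce the feedback loop with forward [([A1/(1-A1*A2)]+A3)/(1+([A1/(1-A1*A2)]+A3)*A4)] and return A5 gives (-16*s^4 - 48*s^3 - 36*s^2 - 32*s + 132)/(28*s^4 + 76*s^3 + 41*s^2 + 34*s - 23)
Evaluating the step-4 result (the overall T(s)) at s = 0 gives T(0) = 132/(-23) = -132/23.

Hence the answer: -132/23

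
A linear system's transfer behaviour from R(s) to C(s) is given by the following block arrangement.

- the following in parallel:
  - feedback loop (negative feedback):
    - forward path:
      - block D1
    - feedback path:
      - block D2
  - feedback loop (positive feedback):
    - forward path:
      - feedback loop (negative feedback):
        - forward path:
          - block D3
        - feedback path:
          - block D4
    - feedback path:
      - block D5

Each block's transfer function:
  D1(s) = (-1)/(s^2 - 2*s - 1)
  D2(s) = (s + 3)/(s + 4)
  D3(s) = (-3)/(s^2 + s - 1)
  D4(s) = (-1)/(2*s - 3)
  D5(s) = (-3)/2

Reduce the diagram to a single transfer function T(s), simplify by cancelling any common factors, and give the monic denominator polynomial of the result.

Step 1 - reduce the feedback loop with forward D1 and return D2 -> (-s - 4)/(s^3 + 2*s^2 - 10*s - 7)
Step 2 - reduce the feedback loop with forward D3 and return D4 -> (9 - 6*s)/(2*s^3 - s^2 - 5*s + 6)
Step 3 - collapse the loop ([D3/(1+D3*D4)] forward, D5 return) -> (18 - 12*s)/(4*s^3 - 2*s^2 - 28*s + 39)
Step 4 - parallel reduction of [D1/(1+D1*D2)], [[D3/(1+D3*D4)]/(1-[D3/(1+D3*D4)]*D5)] -> (-16*s^4 - 20*s^3 + 192*s^2 - 23*s - 282)/(4*s^6 + 6*s^5 - 72*s^4 - 25*s^3 + 372*s^2 - 194*s - 273)
T(s) is the step-4 result (common factors already cancelled). Leading coefficient of the denominator: 4. Divide through by 4 for the monic polynomial.

Hence the answer: s^6 + 3*s^5/2 - 18*s^4 - 25*s^3/4 + 93*s^2 - 97*s/2 - 273/4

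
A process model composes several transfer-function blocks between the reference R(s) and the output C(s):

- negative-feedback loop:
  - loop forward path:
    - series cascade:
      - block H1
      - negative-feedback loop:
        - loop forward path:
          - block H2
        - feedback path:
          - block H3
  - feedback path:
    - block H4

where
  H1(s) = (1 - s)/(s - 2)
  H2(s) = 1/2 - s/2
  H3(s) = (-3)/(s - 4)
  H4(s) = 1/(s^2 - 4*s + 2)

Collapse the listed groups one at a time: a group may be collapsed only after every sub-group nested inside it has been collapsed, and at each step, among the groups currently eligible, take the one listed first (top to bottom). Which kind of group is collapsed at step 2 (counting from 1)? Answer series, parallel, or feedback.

Step 1 - apply the feedback formula to H2, H3
Step 2 - cascade H1, [H2/(1+H2*H3)]
Step 3 - feedback reduction of (H1*[H2/(1+H2*H3)]), H4
The group at step 2 is a series group.

Therefore the answer is series.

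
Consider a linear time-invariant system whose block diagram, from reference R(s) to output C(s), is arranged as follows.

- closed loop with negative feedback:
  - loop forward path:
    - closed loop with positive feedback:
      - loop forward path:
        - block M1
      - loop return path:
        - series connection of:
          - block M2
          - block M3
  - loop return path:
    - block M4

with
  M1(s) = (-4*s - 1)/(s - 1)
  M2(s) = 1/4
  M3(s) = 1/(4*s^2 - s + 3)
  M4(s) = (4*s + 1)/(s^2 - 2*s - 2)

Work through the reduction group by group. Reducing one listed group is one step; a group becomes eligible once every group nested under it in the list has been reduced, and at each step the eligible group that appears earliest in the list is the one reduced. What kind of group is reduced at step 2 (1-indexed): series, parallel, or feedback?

Reducing step by step:

1. cascade M2, M3
2. close the feedback loop around M1, (M2*M3)
3. collapse the loop ([M1/(1-M1*(M2*M3))] forward, M4 return)
At step 2 the group reduced is feedback.

Answer: feedback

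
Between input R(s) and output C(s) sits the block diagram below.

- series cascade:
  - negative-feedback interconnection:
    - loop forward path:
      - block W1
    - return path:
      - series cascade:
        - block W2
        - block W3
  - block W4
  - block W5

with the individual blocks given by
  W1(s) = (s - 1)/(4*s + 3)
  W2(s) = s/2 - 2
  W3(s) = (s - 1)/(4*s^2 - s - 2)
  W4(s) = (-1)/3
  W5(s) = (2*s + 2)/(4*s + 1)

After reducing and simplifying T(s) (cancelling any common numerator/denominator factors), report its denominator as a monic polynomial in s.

[1] multiply W2, W3 (series) = (s^2 - 5*s + 4)/(8*s^2 - 2*s - 4)
[2] apply the feedback formula to W1, (W2*W3) = (8*s^3 - 10*s^2 - 2*s + 4)/(33*s^3 + 10*s^2 - 13*s - 16)
[3] reduce the series chain [W1/(1+W1*(W2*W3))], W4, W5 = (-16*s^4 + 4*s^3 + 24*s^2 - 4*s - 8)/(396*s^4 + 219*s^3 - 126*s^2 - 231*s - 48)
No further cancellation is possible in the step-3 result, so that is T(s). Its denominator becomes monic after dividing by the leading coefficient 396.

Answer: s^4 + 73*s^3/132 - 7*s^2/22 - 7*s/12 - 4/33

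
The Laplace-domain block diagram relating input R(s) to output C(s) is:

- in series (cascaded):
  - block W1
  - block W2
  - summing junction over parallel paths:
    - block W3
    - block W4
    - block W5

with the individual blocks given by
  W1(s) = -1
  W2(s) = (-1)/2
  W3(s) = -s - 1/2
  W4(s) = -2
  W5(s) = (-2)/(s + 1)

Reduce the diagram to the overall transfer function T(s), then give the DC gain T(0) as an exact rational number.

1. add W3, W4, W5 (parallel) -> (-2*s^2 - 7*s - 9)/(2*s + 2)
2. reduce the series chain W1, W2, (W3+W4+W5) -> (-2*s^2 - 7*s - 9)/(4*s + 4)
Step 2 gives the overall T(s). Then T(0) = -9/4.

Final answer: -9/4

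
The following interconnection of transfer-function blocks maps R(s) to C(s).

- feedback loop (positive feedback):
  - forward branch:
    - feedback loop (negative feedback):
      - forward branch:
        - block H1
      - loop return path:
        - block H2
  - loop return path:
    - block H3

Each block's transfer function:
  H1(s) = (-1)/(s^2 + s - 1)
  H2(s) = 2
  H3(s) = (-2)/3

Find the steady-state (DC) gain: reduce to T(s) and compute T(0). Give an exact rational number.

The answer is 3/11.

Reasoning:
Step 1. reduce the feedback loop with forward H1 and return H2; result (-1)/(s^2 + s - 3)
Step 2. close the feedback loop around [H1/(1+H1*H2)], H3; result (-3)/(3*s^2 + 3*s - 11)
That last expression is T(s); at s = 0 only the constant terms survive, so T(0) = -3/(-11) = 3/11.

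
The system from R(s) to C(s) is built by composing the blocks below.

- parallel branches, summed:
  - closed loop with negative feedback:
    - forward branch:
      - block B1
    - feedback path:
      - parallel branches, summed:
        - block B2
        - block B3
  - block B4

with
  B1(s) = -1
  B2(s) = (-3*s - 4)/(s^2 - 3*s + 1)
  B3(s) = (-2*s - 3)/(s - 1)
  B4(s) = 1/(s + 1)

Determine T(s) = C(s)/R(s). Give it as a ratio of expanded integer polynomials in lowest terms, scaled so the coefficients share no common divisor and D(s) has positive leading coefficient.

Answer: (-s^4 + 6*s^3 - 4*s^2 - 5*s - 1)/(3*s^4 - s^3 - 6*s^2 - 4*s - 2)

Working:
(1) combine B2, B3 in parallel: (-2*s^3 + 6*s + 1)/(s^3 - 4*s^2 + 4*s - 1)
(2) close the feedback loop around B1, (B2+B3): (-s^3 + 4*s^2 - 4*s + 1)/(3*s^3 - 4*s^2 - 2*s - 2)
(3) reduce the parallel group [B1/(1+B1*(B2+B3))], B4 - this is the overall T(s), already in the required normalized form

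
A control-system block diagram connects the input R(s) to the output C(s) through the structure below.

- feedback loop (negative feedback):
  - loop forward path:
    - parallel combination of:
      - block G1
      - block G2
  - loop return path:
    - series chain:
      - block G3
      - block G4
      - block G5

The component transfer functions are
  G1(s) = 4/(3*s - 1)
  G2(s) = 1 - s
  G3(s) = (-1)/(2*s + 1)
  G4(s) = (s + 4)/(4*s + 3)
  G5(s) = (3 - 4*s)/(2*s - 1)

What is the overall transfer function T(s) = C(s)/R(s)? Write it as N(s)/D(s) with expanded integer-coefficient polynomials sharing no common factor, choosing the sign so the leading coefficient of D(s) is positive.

The answer is (-48*s^5 + 28*s^4 + 108*s^3 + 29*s^2 - 24*s - 9)/(36*s^4 - 3*s^3 + 76*s^2 - 14*s - 33).

Reasoning:
1. reduce the parallel group G1, G2 gives (-3*s^2 + 4*s + 3)/(3*s - 1)
2. series reduction of G3, G4, G5 gives (4*s^2 + 13*s - 12)/(16*s^3 + 12*s^2 - 4*s - 3)
3. reduce the feedback loop with forward (G1+G2) and return (G3*G4*G5): this yields T(s), and no further normalization is needed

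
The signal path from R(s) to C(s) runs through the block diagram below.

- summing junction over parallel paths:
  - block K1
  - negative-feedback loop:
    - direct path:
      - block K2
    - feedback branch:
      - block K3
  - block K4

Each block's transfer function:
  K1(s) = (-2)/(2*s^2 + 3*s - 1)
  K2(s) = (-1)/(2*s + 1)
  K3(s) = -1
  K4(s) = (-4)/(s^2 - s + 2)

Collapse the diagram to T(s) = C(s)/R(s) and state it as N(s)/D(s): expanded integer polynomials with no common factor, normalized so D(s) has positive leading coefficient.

Reducing step by step:

Step 1: apply the feedback formula to K2, K3; result (-1)/(2*s + 2)
Step 2: reduce the parallel group K1, [K2/(1+K2*K3)], K4 - this is the overall T(s), already in the required normalized form

Answer: (-2*s^4 - 21*s^3 - 40*s^2 - 27*s + 2)/(4*s^5 + 6*s^4 + 2*s^3 + 14*s^2 + 10*s - 4)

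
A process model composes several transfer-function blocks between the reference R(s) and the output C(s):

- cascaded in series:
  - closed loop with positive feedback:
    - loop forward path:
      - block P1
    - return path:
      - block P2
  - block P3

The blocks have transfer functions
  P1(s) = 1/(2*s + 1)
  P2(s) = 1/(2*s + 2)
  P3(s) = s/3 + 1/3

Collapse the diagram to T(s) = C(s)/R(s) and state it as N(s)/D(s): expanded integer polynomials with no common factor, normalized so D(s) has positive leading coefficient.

First reduce the diagram to T(s).

Step 1: close the feedback loop around P1, P2 gives (2*s + 2)/(4*s^2 + 6*s + 1)
Step 2: cascade [P1/(1-P1*P2)], P3 - this is the overall T(s), already in the required normalized form

Answer: (2*s^2 + 4*s + 2)/(12*s^2 + 18*s + 3)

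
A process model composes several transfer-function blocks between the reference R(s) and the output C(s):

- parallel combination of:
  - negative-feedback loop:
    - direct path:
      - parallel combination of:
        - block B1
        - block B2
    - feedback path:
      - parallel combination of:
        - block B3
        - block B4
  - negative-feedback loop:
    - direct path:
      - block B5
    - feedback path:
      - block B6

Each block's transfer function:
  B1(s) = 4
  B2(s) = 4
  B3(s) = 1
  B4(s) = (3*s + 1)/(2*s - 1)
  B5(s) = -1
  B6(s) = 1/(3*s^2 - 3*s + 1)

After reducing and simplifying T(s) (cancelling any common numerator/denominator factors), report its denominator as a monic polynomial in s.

1. sum the parallel branches B1, B2; result 8
2. sum the parallel branches B3, B4; result (5*s)/(2*s - 1)
3. close the feedback loop around (B1+B2), (B3+B4); result (16*s - 8)/(42*s - 1)
4. close the feedback loop around B5, B6; result (-3*s^2 + 3*s - 1)/(3*s^2 - 3*s)
5. sum the parallel branches [(B1+B2)/(1+(B1+B2)*(B3+B4))], [B5/(1+B5*B6)]; result (-78*s^3 + 57*s^2 - 21*s + 1)/(126*s^3 - 129*s^2 + 3*s)
No further cancellation is possible in the step-5 result, so that is T(s). Its denominator becomes monic after dividing by the leading coefficient 126.

Final answer: s^3 - 43*s^2/42 + s/42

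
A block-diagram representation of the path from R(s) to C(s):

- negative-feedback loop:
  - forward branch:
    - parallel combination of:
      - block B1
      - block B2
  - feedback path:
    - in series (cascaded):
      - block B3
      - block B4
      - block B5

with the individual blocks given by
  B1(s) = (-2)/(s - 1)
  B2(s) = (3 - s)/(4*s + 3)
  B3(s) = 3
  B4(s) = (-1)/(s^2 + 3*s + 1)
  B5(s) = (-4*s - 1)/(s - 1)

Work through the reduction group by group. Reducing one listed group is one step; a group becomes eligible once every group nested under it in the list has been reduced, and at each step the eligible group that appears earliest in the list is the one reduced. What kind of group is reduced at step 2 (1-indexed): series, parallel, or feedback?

Reducing step by step:

[1] sum the parallel branches B1, B2
[2] cascade B3, B4, B5
[3] apply the feedback formula to (B1+B2), (B3*B4*B5)
The group at step 2 is a series group.

Answer: series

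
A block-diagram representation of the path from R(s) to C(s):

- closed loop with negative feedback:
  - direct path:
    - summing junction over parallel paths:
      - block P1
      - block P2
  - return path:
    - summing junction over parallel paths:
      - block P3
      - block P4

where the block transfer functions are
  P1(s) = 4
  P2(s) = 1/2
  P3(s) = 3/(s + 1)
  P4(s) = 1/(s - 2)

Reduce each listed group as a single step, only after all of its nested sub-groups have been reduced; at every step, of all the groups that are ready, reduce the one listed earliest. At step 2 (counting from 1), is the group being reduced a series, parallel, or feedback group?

[1] sum the parallel branches P1, P2
[2] combine P3, P4 in parallel
[3] apply the feedback formula to (P1+P2), (P3+P4)
At step 2 the group reduced is parallel.

Therefore the answer is parallel.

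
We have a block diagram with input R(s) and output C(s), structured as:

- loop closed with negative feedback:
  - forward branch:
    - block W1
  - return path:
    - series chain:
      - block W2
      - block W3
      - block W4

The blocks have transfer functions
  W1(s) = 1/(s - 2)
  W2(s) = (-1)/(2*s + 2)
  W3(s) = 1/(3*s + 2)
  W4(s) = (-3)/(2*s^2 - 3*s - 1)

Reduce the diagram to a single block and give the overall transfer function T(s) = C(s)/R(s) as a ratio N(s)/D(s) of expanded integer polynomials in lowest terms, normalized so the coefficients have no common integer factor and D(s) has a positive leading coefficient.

Answer: (12*s^4 + 2*s^3 - 28*s^2 - 22*s - 4)/(12*s^5 - 22*s^4 - 32*s^3 + 34*s^2 + 40*s + 11)

Working:
[1] combine W2, W3, W4 in series; result 3/(12*s^4 + 2*s^3 - 28*s^2 - 22*s - 4)
[2] apply the feedback formula to W1, (W2*W3*W4) - this is the overall T(s), already in the required normalized form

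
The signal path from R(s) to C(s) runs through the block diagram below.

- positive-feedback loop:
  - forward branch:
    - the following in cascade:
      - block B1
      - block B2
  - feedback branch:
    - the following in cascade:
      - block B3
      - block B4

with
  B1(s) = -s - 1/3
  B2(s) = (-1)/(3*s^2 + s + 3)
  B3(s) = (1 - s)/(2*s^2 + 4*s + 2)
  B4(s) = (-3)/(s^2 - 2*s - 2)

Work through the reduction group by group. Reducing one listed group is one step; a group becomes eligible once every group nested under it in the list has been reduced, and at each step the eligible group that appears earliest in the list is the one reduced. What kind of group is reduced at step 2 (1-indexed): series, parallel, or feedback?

Step 1: multiply B1, B2 (series)
Step 2: multiply B3, B4 (series)
Step 3: feedback reduction of (B1*B2), (B3*B4)
Step 2 collapses a series group.

Final answer: series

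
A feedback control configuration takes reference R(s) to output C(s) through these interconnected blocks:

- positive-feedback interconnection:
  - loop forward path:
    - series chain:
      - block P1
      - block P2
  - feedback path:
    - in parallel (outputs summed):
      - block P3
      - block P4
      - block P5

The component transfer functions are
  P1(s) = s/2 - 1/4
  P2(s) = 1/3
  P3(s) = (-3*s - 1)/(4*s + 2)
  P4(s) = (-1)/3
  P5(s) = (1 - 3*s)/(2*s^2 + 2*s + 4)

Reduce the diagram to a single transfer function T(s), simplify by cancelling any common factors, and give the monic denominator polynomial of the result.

Reducing step by step:

Step 1: combine P1, P2 in series: s/6 - 1/12
Step 2: reduce the parallel group P3, P4, P5: (-13*s^3 - 36*s^2 - 34*s - 7)/(12*s^3 + 18*s^2 + 30*s + 12)
Step 3: apply the feedback formula to (P1*P2), (P3+P4+P5): (24*s^4 + 24*s^3 + 42*s^2 - 6*s - 12)/(26*s^4 + 203*s^3 + 248*s^2 + 340*s + 137)
That last expression is T(s), already simplified. Scaling its denominator by 1/26 (the reciprocal of the leading coefficient) yields the monic denominator.

Answer: s^4 + 203*s^3/26 + 124*s^2/13 + 170*s/13 + 137/26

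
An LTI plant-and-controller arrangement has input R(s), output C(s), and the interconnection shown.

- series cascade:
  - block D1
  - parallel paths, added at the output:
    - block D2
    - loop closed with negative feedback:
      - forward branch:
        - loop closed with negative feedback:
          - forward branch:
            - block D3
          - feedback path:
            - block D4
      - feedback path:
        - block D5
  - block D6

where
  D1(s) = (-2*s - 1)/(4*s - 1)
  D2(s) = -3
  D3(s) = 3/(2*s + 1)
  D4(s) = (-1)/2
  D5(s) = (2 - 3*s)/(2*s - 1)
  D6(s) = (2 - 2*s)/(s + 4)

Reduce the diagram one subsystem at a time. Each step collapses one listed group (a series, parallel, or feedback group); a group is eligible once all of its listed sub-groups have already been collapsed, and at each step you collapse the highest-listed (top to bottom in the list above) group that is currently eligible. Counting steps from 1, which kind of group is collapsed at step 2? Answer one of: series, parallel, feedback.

Reducing step by step:

Step 1 - collapse the loop (D3 forward, D4 return)
Step 2 - reduce the feedback loop with forward [D3/(1+D3*D4)] and return D5
Step 3 - reduce the parallel group D2, [[D3/(1+D3*D4)]/(1+[D3/(1+D3*D4)]*D5)]
Step 4 - combine D1, (D2+[[D3/(1+D3*D4)]/(1+[D3/(1+D3*D4)]*D5)]), D6 in series
At step 2 the group reduced is feedback.

Answer: feedback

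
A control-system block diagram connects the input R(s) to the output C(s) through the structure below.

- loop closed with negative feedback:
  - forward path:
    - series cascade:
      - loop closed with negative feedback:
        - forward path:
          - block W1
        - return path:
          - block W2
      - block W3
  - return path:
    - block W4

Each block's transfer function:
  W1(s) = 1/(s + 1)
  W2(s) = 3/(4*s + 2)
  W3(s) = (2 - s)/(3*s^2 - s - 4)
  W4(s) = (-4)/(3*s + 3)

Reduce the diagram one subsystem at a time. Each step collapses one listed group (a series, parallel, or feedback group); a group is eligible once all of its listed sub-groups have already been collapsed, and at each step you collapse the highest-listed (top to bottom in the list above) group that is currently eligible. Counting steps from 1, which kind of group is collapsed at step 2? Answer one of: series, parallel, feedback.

Step 1 - feedback reduction of W1, W2
Step 2 - cascade [W1/(1+W1*W2)], W3
Step 3 - apply the feedback formula to ([W1/(1+W1*W2)]*W3), W4
So the answer for step 2 is series.

Answer: series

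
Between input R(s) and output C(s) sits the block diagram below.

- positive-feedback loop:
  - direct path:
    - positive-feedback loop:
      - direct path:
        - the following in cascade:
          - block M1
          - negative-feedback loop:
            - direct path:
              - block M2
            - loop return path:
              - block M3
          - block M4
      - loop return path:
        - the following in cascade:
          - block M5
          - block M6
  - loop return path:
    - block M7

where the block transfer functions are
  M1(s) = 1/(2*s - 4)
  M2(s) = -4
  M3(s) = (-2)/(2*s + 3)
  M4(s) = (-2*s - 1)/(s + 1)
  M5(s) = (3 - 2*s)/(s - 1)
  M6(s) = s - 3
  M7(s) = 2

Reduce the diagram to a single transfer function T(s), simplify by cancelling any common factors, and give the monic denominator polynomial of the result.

[1] reduce the feedback loop with forward M2 and return M3, giving (-8*s - 12)/(2*s + 11)
[2] series reduction of M1, [M2/(1+M2*M3)], M4, giving (8*s^2 + 16*s + 6)/(2*s^3 + 9*s^2 - 15*s - 22)
[3] multiply M5, M6 (series), giving (-2*s^2 + 9*s - 9)/(s - 1)
[4] reduce the feedback loop with forward (M1*[M2/(1+M2*M3)]*M4) and return (M5*M6), giving (8*s^3 + 8*s^2 - 10*s - 6)/(18*s^4 - 33*s^3 - 84*s^2 + 83*s + 76)
[5] collapse the loop ([(M1*[M2/(1+M2*M3)]*M4)/(1-(M1*[M2/(1+M2*M3)]*M4)*(M5*M6))] forward, M7 return), giving (8*s^3 + 8*s^2 - 10*s - 6)/(18*s^4 - 49*s^3 - 100*s^2 + 103*s + 88)
No further cancellation is possible in the step-5 result, so that is T(s). Its denominator becomes monic after dividing by the leading coefficient 18.

Therefore the answer is s^4 - 49*s^3/18 - 50*s^2/9 + 103*s/18 + 44/9.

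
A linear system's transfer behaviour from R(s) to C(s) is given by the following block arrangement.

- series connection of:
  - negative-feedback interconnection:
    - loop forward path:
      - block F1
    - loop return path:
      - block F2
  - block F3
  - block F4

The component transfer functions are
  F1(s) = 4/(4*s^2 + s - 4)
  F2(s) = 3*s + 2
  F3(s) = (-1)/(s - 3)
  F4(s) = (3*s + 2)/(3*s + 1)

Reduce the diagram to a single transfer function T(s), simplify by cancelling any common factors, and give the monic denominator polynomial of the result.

Reducing step by step:

[1] close the feedback loop around F1, F2 = 4/(4*s^2 + 13*s + 4)
[2] cascade [F1/(1+F1*F2)], F3, F4 = (-12*s - 8)/(12*s^4 + 7*s^3 - 104*s^2 - 71*s - 12)
The result of step 2 is T(s) in lowest terms. Its denominator has leading coefficient 12; dividing the denominator through by 12 makes it monic.

Answer: s^4 + 7*s^3/12 - 26*s^2/3 - 71*s/12 - 1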